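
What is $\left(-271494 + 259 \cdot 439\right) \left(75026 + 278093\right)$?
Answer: $-55719706367$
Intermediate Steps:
$\left(-271494 + 259 \cdot 439\right) \left(75026 + 278093\right) = \left(-271494 + 113701\right) 353119 = \left(-157793\right) 353119 = -55719706367$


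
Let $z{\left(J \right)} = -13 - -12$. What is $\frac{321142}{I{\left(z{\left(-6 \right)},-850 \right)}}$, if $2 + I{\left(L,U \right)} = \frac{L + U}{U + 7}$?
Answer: $- \frac{270722706}{835} \approx -3.2422 \cdot 10^{5}$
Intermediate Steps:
$z{\left(J \right)} = -1$ ($z{\left(J \right)} = -13 + 12 = -1$)
$I{\left(L,U \right)} = -2 + \frac{L + U}{7 + U}$ ($I{\left(L,U \right)} = -2 + \frac{L + U}{U + 7} = -2 + \frac{L + U}{7 + U}$)
$\frac{321142}{I{\left(z{\left(-6 \right)},-850 \right)}} = \frac{321142}{\frac{1}{7 - 850} \left(-14 - 1 - -850\right)} = \frac{321142}{\frac{1}{-843} \left(-14 - 1 + 850\right)} = \frac{321142}{\left(- \frac{1}{843}\right) 835} = \frac{321142}{- \frac{835}{843}} = 321142 \left(- \frac{843}{835}\right) = - \frac{270722706}{835}$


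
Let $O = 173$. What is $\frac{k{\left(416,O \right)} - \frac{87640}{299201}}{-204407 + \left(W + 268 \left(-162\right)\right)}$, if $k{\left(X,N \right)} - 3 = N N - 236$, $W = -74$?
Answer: $- \frac{1269283608}{10595861471} \approx -0.11979$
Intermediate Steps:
$k{\left(X,N \right)} = -233 + N^{2}$ ($k{\left(X,N \right)} = 3 + \left(N N - 236\right) = 3 + \left(N^{2} - 236\right) = 3 + \left(-236 + N^{2}\right) = -233 + N^{2}$)
$\frac{k{\left(416,O \right)} - \frac{87640}{299201}}{-204407 + \left(W + 268 \left(-162\right)\right)} = \frac{\left(-233 + 173^{2}\right) - \frac{87640}{299201}}{-204407 + \left(-74 + 268 \left(-162\right)\right)} = \frac{\left(-233 + 29929\right) - \frac{12520}{42743}}{-204407 - 43490} = \frac{29696 - \frac{12520}{42743}}{-204407 - 43490} = \frac{1269283608}{42743 \left(-247897\right)} = \frac{1269283608}{42743} \left(- \frac{1}{247897}\right) = - \frac{1269283608}{10595861471}$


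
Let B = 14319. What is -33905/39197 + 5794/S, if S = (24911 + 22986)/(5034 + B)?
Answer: 4393585912769/1877418709 ≈ 2340.2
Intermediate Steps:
S = 47897/19353 (S = (24911 + 22986)/(5034 + 14319) = 47897/19353 ≈ 2.4749)
-33905/39197 + 5794/S = -33905/39197 + 5794/(47897/19353) = -33905*1/39197 + 5794*(19353/47897) = -33905/39197 + 112131282/47897 = 4393585912769/1877418709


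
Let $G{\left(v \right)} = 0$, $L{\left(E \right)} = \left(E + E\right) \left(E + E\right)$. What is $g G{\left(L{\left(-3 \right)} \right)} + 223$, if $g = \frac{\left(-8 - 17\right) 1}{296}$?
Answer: $223$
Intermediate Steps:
$L{\left(E \right)} = 4 E^{2}$ ($L{\left(E \right)} = 2 E 2 E = 4 E^{2}$)
$g = - \frac{25}{296}$ ($g = \left(-8 - 17\right) 1 \cdot \frac{1}{296} = \left(-25\right) 1 \cdot \frac{1}{296} = \left(-25\right) \frac{1}{296} = - \frac{25}{296} \approx -0.084459$)
$g G{\left(L{\left(-3 \right)} \right)} + 223 = \left(- \frac{25}{296}\right) 0 + 223 = 0 + 223 = 223$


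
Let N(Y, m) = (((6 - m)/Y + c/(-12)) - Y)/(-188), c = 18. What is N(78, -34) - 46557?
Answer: -682705687/14664 ≈ -46557.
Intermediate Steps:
N(Y, m) = 3/376 + Y/188 - (6 - m)/(188*Y) (N(Y, m) = (((6 - m)/Y + 18/(-12)) - Y)/(-188) = (((6 - m)/Y + 18*(-1/12)) - Y)*(-1/188) = (((6 - m)/Y - 3/2) - Y)*(-1/188) = ((-3/2 + (6 - m)/Y) - Y)*(-1/188) = (-3/2 - Y + (6 - m)/Y)*(-1/188) = 3/376 + Y/188 - (6 - m)/(188*Y))
N(78, -34) - 46557 = (1/376)*(-12 + 2*(-34) + 78*(3 + 2*78))/78 - 46557 = (1/376)*(1/78)*(-12 - 68 + 78*(3 + 156)) - 46557 = (1/376)*(1/78)*(-12 - 68 + 78*159) - 46557 = (1/376)*(1/78)*(-12 - 68 + 12402) - 46557 = (1/376)*(1/78)*12322 - 46557 = 6161/14664 - 46557 = -682705687/14664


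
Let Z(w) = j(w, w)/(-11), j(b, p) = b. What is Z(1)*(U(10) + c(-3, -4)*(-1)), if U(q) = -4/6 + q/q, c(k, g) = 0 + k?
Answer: -10/33 ≈ -0.30303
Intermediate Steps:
c(k, g) = k
Z(w) = -w/11 (Z(w) = w/(-11) = w*(-1/11) = -w/11)
U(q) = ⅓ (U(q) = -4*⅙ + 1 = -⅔ + 1 = ⅓)
Z(1)*(U(10) + c(-3, -4)*(-1)) = (-1/11*1)*(⅓ - 3*(-1)) = -(⅓ + 3)/11 = -1/11*10/3 = -10/33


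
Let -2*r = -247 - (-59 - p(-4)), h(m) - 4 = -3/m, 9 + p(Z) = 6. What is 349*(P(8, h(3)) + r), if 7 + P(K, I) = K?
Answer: 67357/2 ≈ 33679.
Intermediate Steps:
p(Z) = -3 (p(Z) = -9 + 6 = -3)
h(m) = 4 - 3/m
r = 191/2 (r = -(-247 - (-59 - 1*(-3)))/2 = -(-247 - (-59 + 3))/2 = -(-247 - 1*(-56))/2 = -(-247 + 56)/2 = -1/2*(-191) = 191/2 ≈ 95.500)
P(K, I) = -7 + K
349*(P(8, h(3)) + r) = 349*((-7 + 8) + 191/2) = 349*(1 + 191/2) = 349*(193/2) = 67357/2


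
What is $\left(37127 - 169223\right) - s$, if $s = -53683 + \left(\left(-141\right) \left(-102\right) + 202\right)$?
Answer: $-92997$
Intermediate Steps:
$s = -39099$ ($s = -53683 + \left(14382 + 202\right) = -53683 + 14584 = -39099$)
$\left(37127 - 169223\right) - s = \left(37127 - 169223\right) - -39099 = \left(37127 - 169223\right) + 39099 = -132096 + 39099 = -92997$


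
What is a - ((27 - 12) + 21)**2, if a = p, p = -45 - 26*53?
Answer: -2719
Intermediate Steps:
p = -1423 (p = -45 - 1378 = -1423)
a = -1423
a - ((27 - 12) + 21)**2 = -1423 - ((27 - 12) + 21)**2 = -1423 - (15 + 21)**2 = -1423 - 1*36**2 = -1423 - 1*1296 = -1423 - 1296 = -2719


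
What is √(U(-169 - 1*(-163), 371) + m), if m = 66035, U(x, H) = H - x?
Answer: 2*√16603 ≈ 257.71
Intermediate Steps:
√(U(-169 - 1*(-163), 371) + m) = √((371 - (-169 - 1*(-163))) + 66035) = √((371 - (-169 + 163)) + 66035) = √((371 - 1*(-6)) + 66035) = √((371 + 6) + 66035) = √(377 + 66035) = √66412 = 2*√16603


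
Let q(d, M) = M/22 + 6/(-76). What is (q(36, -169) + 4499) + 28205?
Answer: 6833514/209 ≈ 32696.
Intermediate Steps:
q(d, M) = -3/38 + M/22 (q(d, M) = M*(1/22) + 6*(-1/76) = M/22 - 3/38 = -3/38 + M/22)
(q(36, -169) + 4499) + 28205 = ((-3/38 + (1/22)*(-169)) + 4499) + 28205 = ((-3/38 - 169/22) + 4499) + 28205 = (-1622/209 + 4499) + 28205 = 938669/209 + 28205 = 6833514/209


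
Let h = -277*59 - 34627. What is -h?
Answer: 50970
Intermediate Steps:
h = -50970 (h = -16343 - 34627 = -50970)
-h = -1*(-50970) = 50970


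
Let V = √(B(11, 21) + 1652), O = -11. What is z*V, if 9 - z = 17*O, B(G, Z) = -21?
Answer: 196*√1631 ≈ 7915.6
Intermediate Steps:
z = 196 (z = 9 - 17*(-11) = 9 - 1*(-187) = 9 + 187 = 196)
V = √1631 (V = √(-21 + 1652) = √1631 ≈ 40.386)
z*V = 196*√1631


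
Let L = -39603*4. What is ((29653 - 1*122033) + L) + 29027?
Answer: -221765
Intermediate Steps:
L = -158412
((29653 - 1*122033) + L) + 29027 = ((29653 - 1*122033) - 158412) + 29027 = ((29653 - 122033) - 158412) + 29027 = (-92380 - 158412) + 29027 = -250792 + 29027 = -221765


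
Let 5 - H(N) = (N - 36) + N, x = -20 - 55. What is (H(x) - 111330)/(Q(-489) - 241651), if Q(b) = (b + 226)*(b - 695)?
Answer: -15877/9963 ≈ -1.5936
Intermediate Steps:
x = -75
H(N) = 41 - 2*N (H(N) = 5 - ((N - 36) + N) = 5 - ((-36 + N) + N) = 5 - (-36 + 2*N) = 5 + (36 - 2*N) = 41 - 2*N)
Q(b) = (-695 + b)*(226 + b) (Q(b) = (226 + b)*(-695 + b) = (-695 + b)*(226 + b))
(H(x) - 111330)/(Q(-489) - 241651) = ((41 - 2*(-75)) - 111330)/((-157070 + (-489)² - 469*(-489)) - 241651) = ((41 + 150) - 111330)/((-157070 + 239121 + 229341) - 241651) = (191 - 111330)/(311392 - 241651) = -111139/69741 = -111139*1/69741 = -15877/9963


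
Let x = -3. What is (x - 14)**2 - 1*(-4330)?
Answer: 4619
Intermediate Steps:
(x - 14)**2 - 1*(-4330) = (-3 - 14)**2 - 1*(-4330) = (-17)**2 + 4330 = 289 + 4330 = 4619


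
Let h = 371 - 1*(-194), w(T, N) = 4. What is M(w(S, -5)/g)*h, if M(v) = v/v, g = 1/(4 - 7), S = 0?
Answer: 565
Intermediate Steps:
g = -⅓ (g = 1/(-3) = -⅓ ≈ -0.33333)
h = 565 (h = 371 + 194 = 565)
M(v) = 1
M(w(S, -5)/g)*h = 1*565 = 565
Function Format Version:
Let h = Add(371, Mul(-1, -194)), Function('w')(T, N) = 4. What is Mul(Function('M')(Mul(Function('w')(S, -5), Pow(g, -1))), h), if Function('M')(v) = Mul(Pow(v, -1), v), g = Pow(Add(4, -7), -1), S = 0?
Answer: 565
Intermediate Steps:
g = Rational(-1, 3) (g = Pow(-3, -1) = Rational(-1, 3) ≈ -0.33333)
h = 565 (h = Add(371, 194) = 565)
Function('M')(v) = 1
Mul(Function('M')(Mul(Function('w')(S, -5), Pow(g, -1))), h) = Mul(1, 565) = 565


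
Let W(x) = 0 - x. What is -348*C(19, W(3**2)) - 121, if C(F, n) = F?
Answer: -6733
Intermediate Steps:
W(x) = -x
-348*C(19, W(3**2)) - 121 = -348*19 - 121 = -6612 - 121 = -6733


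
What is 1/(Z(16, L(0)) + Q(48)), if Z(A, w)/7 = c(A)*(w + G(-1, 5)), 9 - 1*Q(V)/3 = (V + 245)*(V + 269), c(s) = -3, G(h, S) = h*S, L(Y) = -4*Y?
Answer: -1/278511 ≈ -3.5905e-6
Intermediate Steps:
G(h, S) = S*h
Q(V) = 27 - 3*(245 + V)*(269 + V) (Q(V) = 27 - 3*(V + 245)*(V + 269) = 27 - 3*(245 + V)*(269 + V))
Z(A, w) = 105 - 21*w (Z(A, w) = 7*(-3*(w + 5*(-1))) = 7*(-3*(w - 5)) = 7*(-3*(-5 + w)) = 7*(15 - 3*w) = 105 - 21*w)
1/(Z(16, L(0)) + Q(48)) = 1/((105 - (-84)*0) + (-197688 - 1542*48 - 3*48**2)) = 1/((105 - 21*0) + (-197688 - 74016 - 3*2304)) = 1/((105 + 0) + (-197688 - 74016 - 6912)) = 1/(105 - 278616) = 1/(-278511) = -1/278511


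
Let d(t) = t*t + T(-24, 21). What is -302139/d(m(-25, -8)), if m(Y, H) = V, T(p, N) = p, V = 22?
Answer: -302139/460 ≈ -656.82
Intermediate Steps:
m(Y, H) = 22
d(t) = -24 + t**2 (d(t) = t*t - 24 = t**2 - 24 = -24 + t**2)
-302139/d(m(-25, -8)) = -302139/(-24 + 22**2) = -302139/(-24 + 484) = -302139/460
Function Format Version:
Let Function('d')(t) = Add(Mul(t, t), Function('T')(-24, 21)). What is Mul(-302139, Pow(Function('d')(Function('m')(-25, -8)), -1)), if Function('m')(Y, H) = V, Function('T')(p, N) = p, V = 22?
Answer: Rational(-302139, 460) ≈ -656.82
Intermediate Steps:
Function('m')(Y, H) = 22
Function('d')(t) = Add(-24, Pow(t, 2)) (Function('d')(t) = Add(Mul(t, t), -24) = Add(Pow(t, 2), -24) = Add(-24, Pow(t, 2)))
Mul(-302139, Pow(Function('d')(Function('m')(-25, -8)), -1)) = Mul(-302139, Pow(Add(-24, Pow(22, 2)), -1)) = Mul(-302139, Pow(Add(-24, 484), -1)) = Mul(-302139, Pow(460, -1)) = Mul(-302139, Rational(1, 460)) = Rational(-302139, 460)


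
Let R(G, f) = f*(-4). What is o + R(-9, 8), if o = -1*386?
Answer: -418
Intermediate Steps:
R(G, f) = -4*f
o = -386
o + R(-9, 8) = -386 - 4*8 = -386 - 32 = -418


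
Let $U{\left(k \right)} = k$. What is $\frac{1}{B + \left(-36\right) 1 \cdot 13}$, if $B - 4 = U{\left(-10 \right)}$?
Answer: $- \frac{1}{474} \approx -0.0021097$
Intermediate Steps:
$B = -6$ ($B = 4 - 10 = -6$)
$\frac{1}{B + \left(-36\right) 1 \cdot 13} = \frac{1}{-6 + \left(-36\right) 1 \cdot 13} = \frac{1}{-6 - 468} = \frac{1}{-474} = - \frac{1}{474}$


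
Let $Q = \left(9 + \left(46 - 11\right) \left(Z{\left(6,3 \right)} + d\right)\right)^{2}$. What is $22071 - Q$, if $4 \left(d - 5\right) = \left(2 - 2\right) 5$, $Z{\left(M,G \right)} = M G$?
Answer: $-640525$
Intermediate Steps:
$Z{\left(M,G \right)} = G M$
$d = 5$ ($d = 5 + \frac{\left(2 - 2\right) 5}{4} = 5 + \frac{0 \cdot 5}{4} = 5 + \frac{1}{4} \cdot 0 = 5 + 0 = 5$)
$Q = 662596$ ($Q = \left(9 + \left(46 - 11\right) \left(3 \cdot 6 + 5\right)\right)^{2} = \left(9 + 35 \left(18 + 5\right)\right)^{2} = \left(9 + 35 \cdot 23\right)^{2} = \left(9 + 805\right)^{2} = 814^{2} = 662596$)
$22071 - Q = 22071 - 662596 = -640525$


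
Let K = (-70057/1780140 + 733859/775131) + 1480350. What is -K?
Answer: -32423014447714711/21902249180 ≈ -1.4804e+6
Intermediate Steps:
K = 32423014447714711/21902249180 (K = (-70057*1/1780140 + 733859*(1/775131)) + 1480350 = (-70057/1780140 + 104837/110733) + 1480350 = 19874101711/21902249180 + 1480350 = 32423014447714711/21902249180 ≈ 1.4804e+6)
-K = -1*32423014447714711/21902249180 = -32423014447714711/21902249180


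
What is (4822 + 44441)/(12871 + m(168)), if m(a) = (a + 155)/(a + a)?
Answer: 16552368/4324979 ≈ 3.8272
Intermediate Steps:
m(a) = (155 + a)/(2*a) (m(a) = (155 + a)/((2*a)) = (155 + a)*(1/(2*a)) = (155 + a)/(2*a))
(4822 + 44441)/(12871 + m(168)) = (4822 + 44441)/(12871 + (½)*(155 + 168)/168) = 49263/(12871 + (½)*(1/168)*323) = 49263/(12871 + 323/336) = 49263/(4324979/336) = 49263*(336/4324979) = 16552368/4324979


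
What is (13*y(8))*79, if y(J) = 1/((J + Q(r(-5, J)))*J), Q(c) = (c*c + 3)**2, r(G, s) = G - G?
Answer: 1027/136 ≈ 7.5515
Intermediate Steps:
r(G, s) = 0
Q(c) = (3 + c**2)**2 (Q(c) = (c**2 + 3)**2 = (3 + c**2)**2)
y(J) = 1/(J*(9 + J)) (y(J) = 1/((J + (3 + 0**2)**2)*J) = 1/((J + (3 + 0)**2)*J) = 1/((J + 3**2)*J) = 1/((J + 9)*J) = 1/((9 + J)*J) = 1/(J*(9 + J)))
(13*y(8))*79 = (13*(1/(8*(9 + 8))))*79 = (13*((1/8)/17))*79 = (13*((1/8)*(1/17)))*79 = (13*(1/136))*79 = (13/136)*79 = 1027/136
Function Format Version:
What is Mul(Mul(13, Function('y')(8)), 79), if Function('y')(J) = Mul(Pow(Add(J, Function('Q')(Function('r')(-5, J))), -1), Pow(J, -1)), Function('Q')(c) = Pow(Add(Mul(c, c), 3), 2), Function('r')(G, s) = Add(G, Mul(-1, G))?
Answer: Rational(1027, 136) ≈ 7.5515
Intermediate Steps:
Function('r')(G, s) = 0
Function('Q')(c) = Pow(Add(3, Pow(c, 2)), 2) (Function('Q')(c) = Pow(Add(Pow(c, 2), 3), 2) = Pow(Add(3, Pow(c, 2)), 2))
Function('y')(J) = Mul(Pow(J, -1), Pow(Add(9, J), -1)) (Function('y')(J) = Mul(Pow(Add(J, Pow(Add(3, Pow(0, 2)), 2)), -1), Pow(J, -1)) = Mul(Pow(Add(J, Pow(Add(3, 0), 2)), -1), Pow(J, -1)) = Mul(Pow(Add(J, Pow(3, 2)), -1), Pow(J, -1)) = Mul(Pow(Add(J, 9), -1), Pow(J, -1)) = Mul(Pow(Add(9, J), -1), Pow(J, -1)) = Mul(Pow(J, -1), Pow(Add(9, J), -1)))
Mul(Mul(13, Function('y')(8)), 79) = Mul(Mul(13, Mul(Pow(8, -1), Pow(Add(9, 8), -1))), 79) = Mul(Mul(13, Mul(Rational(1, 8), Pow(17, -1))), 79) = Mul(Mul(13, Mul(Rational(1, 8), Rational(1, 17))), 79) = Mul(Mul(13, Rational(1, 136)), 79) = Mul(Rational(13, 136), 79) = Rational(1027, 136)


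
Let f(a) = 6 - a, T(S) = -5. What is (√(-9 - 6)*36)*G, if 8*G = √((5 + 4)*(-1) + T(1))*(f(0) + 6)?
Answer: -54*√210 ≈ -782.53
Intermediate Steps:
G = 3*I*√14/2 (G = (√((5 + 4)*(-1) - 5)*((6 - 1*0) + 6))/8 = (√(9*(-1) - 5)*((6 + 0) + 6))/8 = (√(-9 - 5)*(6 + 6))/8 = (√(-14)*12)/8 = ((I*√14)*12)/8 = (12*I*√14)/8 = 3*I*√14/2 ≈ 5.6125*I)
(√(-9 - 6)*36)*G = (√(-9 - 6)*36)*(3*I*√14/2) = (√(-15)*36)*(3*I*√14/2) = ((I*√15)*36)*(3*I*√14/2) = (36*I*√15)*(3*I*√14/2) = -54*√210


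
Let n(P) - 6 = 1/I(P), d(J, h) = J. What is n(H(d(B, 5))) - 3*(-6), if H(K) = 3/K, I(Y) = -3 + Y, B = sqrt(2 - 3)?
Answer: 143/6 + I/6 ≈ 23.833 + 0.16667*I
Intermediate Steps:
B = I (B = sqrt(-1) = I ≈ 1.0*I)
n(P) = 6 + 1/(-3 + P)
n(H(d(B, 5))) - 3*(-6) = (-17 + 6*(3/I))/(-3 + 3/I) - 3*(-6) = (-17 + 6*(3*(-I)))/(-3 + 3*(-I)) + 18 = (-17 + 6*(-3*I))/(-3 - 3*I) + 18 = ((-3 + 3*I)/18)*(-17 - 18*I) + 18 = (-17 - 18*I)*(-3 + 3*I)/18 + 18 = 18 + (-17 - 18*I)*(-3 + 3*I)/18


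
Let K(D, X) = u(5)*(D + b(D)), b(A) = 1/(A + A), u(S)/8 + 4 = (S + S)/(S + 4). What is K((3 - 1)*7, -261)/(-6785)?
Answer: 6812/142485 ≈ 0.047809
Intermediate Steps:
u(S) = -32 + 16*S/(4 + S) (u(S) = -32 + 8*((S + S)/(S + 4)) = -32 + 8*((2*S)/(4 + S)) = -32 + 8*(2*S/(4 + S)) = -32 + 16*S/(4 + S))
b(A) = 1/(2*A)
K(D, X) = -208*D/9 - 104/(9*D) (K(D, X) = (16*(-8 - 1*5)/(4 + 5))*(D + 1/(2*D)) = (16*(-8 - 5)/9)*(D + 1/(2*D)) = (16*(⅑)*(-13))*(D + 1/(2*D)) = -208*(D + 1/(2*D))/9 = -208*D/9 - 104/(9*D))
K((3 - 1)*7, -261)/(-6785) = (104*(-1 - 2*49*(3 - 1)²)/(9*(((3 - 1)*7))))/(-6785) = (104*(-1 - 2*(2*7)²)/(9*((2*7))))*(-1/6785) = ((104/9)*(-1 - 2*14²)/14)*(-1/6785) = ((104/9)*(1/14)*(-1 - 2*196))*(-1/6785) = ((104/9)*(1/14)*(-1 - 392))*(-1/6785) = ((104/9)*(1/14)*(-393))*(-1/6785) = -6812/21*(-1/6785) = 6812/142485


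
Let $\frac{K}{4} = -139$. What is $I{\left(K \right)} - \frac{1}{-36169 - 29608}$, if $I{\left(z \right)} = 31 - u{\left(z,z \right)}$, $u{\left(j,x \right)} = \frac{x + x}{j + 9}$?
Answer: $\frac{1042237112}{35980019} \approx 28.967$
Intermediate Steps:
$K = -556$ ($K = 4 \left(-139\right) = -556$)
$u{\left(j,x \right)} = \frac{2 x}{9 + j}$
$I{\left(z \right)} = 31 - \frac{2 z}{9 + z}$
$I{\left(K \right)} - \frac{1}{-36169 - 29608} = \frac{279 + 29 \left(-556\right)}{9 - 556} - \frac{1}{-36169 - 29608} = \frac{279 - 16124}{-547} - \frac{1}{-65777} = \left(- \frac{1}{547}\right) \left(-15845\right) - - \frac{1}{65777} = \frac{15845}{547} + \frac{1}{65777} = \frac{1042237112}{35980019}$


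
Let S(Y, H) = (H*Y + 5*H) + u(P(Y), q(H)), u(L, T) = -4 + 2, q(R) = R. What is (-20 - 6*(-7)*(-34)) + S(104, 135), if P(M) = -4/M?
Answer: 13265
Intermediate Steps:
u(L, T) = -2
S(Y, H) = -2 + 5*H + H*Y (S(Y, H) = (H*Y + 5*H) - 2 = (5*H + H*Y) - 2 = -2 + 5*H + H*Y)
(-20 - 6*(-7)*(-34)) + S(104, 135) = (-20 - 6*(-7)*(-34)) + (-2 + 5*135 + 135*104) = (-20 + 42*(-34)) + (-2 + 675 + 14040) = (-20 - 1428) + 14713 = -1448 + 14713 = 13265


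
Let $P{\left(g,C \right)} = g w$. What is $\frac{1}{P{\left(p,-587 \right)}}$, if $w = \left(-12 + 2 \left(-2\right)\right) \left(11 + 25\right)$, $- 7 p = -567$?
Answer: $- \frac{1}{46656} \approx -2.1433 \cdot 10^{-5}$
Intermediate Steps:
$p = 81$ ($p = \left(- \frac{1}{7}\right) \left(-567\right) = 81$)
$w = -576$ ($w = \left(-12 - 4\right) 36 = \left(-16\right) 36 = -576$)
$P{\left(g,C \right)} = - 576 g$ ($P{\left(g,C \right)} = g \left(-576\right) = - 576 g$)
$\frac{1}{P{\left(p,-587 \right)}} = \frac{1}{\left(-576\right) 81} = \frac{1}{-46656} = - \frac{1}{46656}$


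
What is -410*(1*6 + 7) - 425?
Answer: -5755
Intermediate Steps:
-410*(1*6 + 7) - 425 = -410*(6 + 7) - 425 = -410*13 - 425 = -5330 - 425 = -5755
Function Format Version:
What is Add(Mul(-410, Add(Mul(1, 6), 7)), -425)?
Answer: -5755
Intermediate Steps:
Add(Mul(-410, Add(Mul(1, 6), 7)), -425) = Add(Mul(-410, Add(6, 7)), -425) = Add(Mul(-410, 13), -425) = Add(-5330, -425) = -5755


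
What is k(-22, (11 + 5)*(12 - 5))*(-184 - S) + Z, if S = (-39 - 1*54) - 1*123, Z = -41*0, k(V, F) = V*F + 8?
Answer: -78592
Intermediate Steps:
k(V, F) = 8 + F*V (k(V, F) = F*V + 8 = 8 + F*V)
Z = 0
S = -216 (S = (-39 - 54) - 123 = -93 - 123 = -216)
k(-22, (11 + 5)*(12 - 5))*(-184 - S) + Z = (8 + ((11 + 5)*(12 - 5))*(-22))*(-184 - 1*(-216)) + 0 = (8 + (16*7)*(-22))*(-184 + 216) + 0 = (8 + 112*(-22))*32 + 0 = (8 - 2464)*32 + 0 = -2456*32 + 0 = -78592 + 0 = -78592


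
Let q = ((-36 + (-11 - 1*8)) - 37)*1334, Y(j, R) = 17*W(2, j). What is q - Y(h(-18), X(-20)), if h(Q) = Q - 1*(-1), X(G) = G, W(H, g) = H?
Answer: -122762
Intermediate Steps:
h(Q) = 1 + Q (h(Q) = Q + 1 = 1 + Q)
Y(j, R) = 34 (Y(j, R) = 17*2 = 34)
q = -122728 (q = ((-36 + (-11 - 8)) - 37)*1334 = ((-36 - 19) - 37)*1334 = (-55 - 37)*1334 = -92*1334 = -122728)
q - Y(h(-18), X(-20)) = -122728 - 1*34 = -122728 - 34 = -122762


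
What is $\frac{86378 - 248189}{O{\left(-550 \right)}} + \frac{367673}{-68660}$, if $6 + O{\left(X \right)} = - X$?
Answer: $- \frac{2827489343}{9337760} \approx -302.8$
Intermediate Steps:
$O{\left(X \right)} = -6 - X$
$\frac{86378 - 248189}{O{\left(-550 \right)}} + \frac{367673}{-68660} = \frac{86378 - 248189}{-6 - -550} + \frac{367673}{-68660} = - \frac{161811}{-6 + 550} + 367673 \left(- \frac{1}{68660}\right) = - \frac{161811}{544} - \frac{367673}{68660} = - \frac{2827489343}{9337760}$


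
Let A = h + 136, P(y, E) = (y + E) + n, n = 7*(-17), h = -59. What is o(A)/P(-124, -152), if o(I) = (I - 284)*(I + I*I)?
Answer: 1243242/395 ≈ 3147.4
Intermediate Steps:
n = -119
P(y, E) = -119 + E + y (P(y, E) = (y + E) - 119 = (E + y) - 119 = -119 + E + y)
A = 77 (A = -59 + 136 = 77)
o(I) = (-284 + I)*(I + I²)
o(A)/P(-124, -152) = (77*(-284 + 77² - 283*77))/(-119 - 152 - 124) = (77*(-284 + 5929 - 21791))/(-395) = (77*(-16146))*(-1/395) = -1243242*(-1/395) = 1243242/395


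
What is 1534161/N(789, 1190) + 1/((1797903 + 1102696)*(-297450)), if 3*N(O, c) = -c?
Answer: -198547244217372142/51335598766725 ≈ -3867.6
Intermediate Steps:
N(O, c) = -c/3 (N(O, c) = (-c)/3 = -c/3)
1534161/N(789, 1190) + 1/((1797903 + 1102696)*(-297450)) = 1534161/((-1/3*1190)) + 1/((1797903 + 1102696)*(-297450)) = 1534161/(-1190/3) - 1/297450/2900599 = 1534161*(-3/1190) + (1/2900599)*(-1/297450) = -4602483/1190 - 1/862783172550 = -198547244217372142/51335598766725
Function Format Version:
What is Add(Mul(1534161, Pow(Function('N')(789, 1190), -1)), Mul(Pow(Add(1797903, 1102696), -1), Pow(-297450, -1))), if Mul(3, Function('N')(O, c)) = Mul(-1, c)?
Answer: Rational(-198547244217372142, 51335598766725) ≈ -3867.6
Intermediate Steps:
Function('N')(O, c) = Mul(Rational(-1, 3), c) (Function('N')(O, c) = Mul(Rational(1, 3), Mul(-1, c)) = Mul(Rational(-1, 3), c))
Add(Mul(1534161, Pow(Function('N')(789, 1190), -1)), Mul(Pow(Add(1797903, 1102696), -1), Pow(-297450, -1))) = Add(Mul(1534161, Pow(Mul(Rational(-1, 3), 1190), -1)), Mul(Pow(Add(1797903, 1102696), -1), Pow(-297450, -1))) = Add(Mul(1534161, Pow(Rational(-1190, 3), -1)), Mul(Pow(2900599, -1), Rational(-1, 297450))) = Add(Mul(1534161, Rational(-3, 1190)), Mul(Rational(1, 2900599), Rational(-1, 297450))) = Add(Rational(-4602483, 1190), Rational(-1, 862783172550)) = Rational(-198547244217372142, 51335598766725)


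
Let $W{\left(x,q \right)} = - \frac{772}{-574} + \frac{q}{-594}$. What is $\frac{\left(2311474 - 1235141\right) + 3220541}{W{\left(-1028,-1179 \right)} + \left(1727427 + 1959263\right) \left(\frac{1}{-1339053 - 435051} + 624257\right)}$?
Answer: $\frac{12033065482389336}{6445011597546636438421} \approx 1.867 \cdot 10^{-6}$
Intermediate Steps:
$W{\left(x,q \right)} = \frac{386}{287} - \frac{q}{594}$ ($W{\left(x,q \right)} = \left(-772\right) \left(- \frac{1}{574}\right) + q \left(- \frac{1}{594}\right) = \frac{386}{287} - \frac{q}{594}$)
$\frac{\left(2311474 - 1235141\right) + 3220541}{W{\left(-1028,-1179 \right)} + \left(1727427 + 1959263\right) \left(\frac{1}{-1339053 - 435051} + 624257\right)} = \frac{\left(2311474 - 1235141\right) + 3220541}{\left(\frac{386}{287} - - \frac{131}{66}\right) + \left(1727427 + 1959263\right) \left(\frac{1}{-1339053 - 435051} + 624257\right)} = \frac{\left(2311474 - 1235141\right) + 3220541}{\left(\frac{386}{287} + \frac{131}{66}\right) + 3686690 \left(\frac{1}{-1774104} + 624257\right)} = \frac{1076333 + 3220541}{\frac{63073}{18942} + 3686690 \left(- \frac{1}{1774104} + 624257\right)} = \frac{4296874}{\frac{63073}{18942} + 3686690 \cdot \frac{1107496840727}{1774104}} = \frac{4296874}{\frac{63073}{18942} + \frac{2041498763869911815}{887052}} = \frac{4296874}{\frac{6445011597546636438421}{2800423164}} = 4296874 \cdot \frac{2800423164}{6445011597546636438421} = \frac{12033065482389336}{6445011597546636438421}$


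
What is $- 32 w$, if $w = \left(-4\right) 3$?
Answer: $384$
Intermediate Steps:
$w = -12$
$- 32 w = \left(-32\right) \left(-12\right) = 384$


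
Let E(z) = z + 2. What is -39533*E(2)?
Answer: -158132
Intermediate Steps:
E(z) = 2 + z
-39533*E(2) = -39533*(2 + 2) = -39533*4 = -158132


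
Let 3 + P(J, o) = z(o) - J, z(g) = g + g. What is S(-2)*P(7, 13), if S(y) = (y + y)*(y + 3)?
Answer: -64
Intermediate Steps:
S(y) = 2*y*(3 + y) (S(y) = (2*y)*(3 + y) = 2*y*(3 + y))
z(g) = 2*g
P(J, o) = -3 - J + 2*o (P(J, o) = -3 + (2*o - J) = -3 + (-J + 2*o) = -3 - J + 2*o)
S(-2)*P(7, 13) = (2*(-2)*(3 - 2))*(-3 - 1*7 + 2*13) = (2*(-2)*1)*(-3 - 7 + 26) = -4*16 = -64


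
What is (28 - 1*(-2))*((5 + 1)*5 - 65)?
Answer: -1050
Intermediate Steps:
(28 - 1*(-2))*((5 + 1)*5 - 65) = (28 + 2)*(6*5 - 65) = 30*(30 - 65) = 30*(-35) = -1050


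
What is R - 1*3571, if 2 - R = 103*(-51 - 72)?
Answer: 9100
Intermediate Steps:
R = 12671 (R = 2 - 103*(-51 - 72) = 2 - 103*(-123) = 2 - 1*(-12669) = 2 + 12669 = 12671)
R - 1*3571 = 12671 - 1*3571 = 12671 - 3571 = 9100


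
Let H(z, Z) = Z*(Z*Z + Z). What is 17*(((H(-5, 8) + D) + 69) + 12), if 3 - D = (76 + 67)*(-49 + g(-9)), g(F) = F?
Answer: 152218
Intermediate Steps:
H(z, Z) = Z*(Z + Z²) (H(z, Z) = Z*(Z² + Z) = Z*(Z + Z²))
D = 8297 (D = 3 - (76 + 67)*(-49 - 9) = 3 - 143*(-58) = 3 - 1*(-8294) = 3 + 8294 = 8297)
17*(((H(-5, 8) + D) + 69) + 12) = 17*(((8²*(1 + 8) + 8297) + 69) + 12) = 17*(((64*9 + 8297) + 69) + 12) = 17*(((576 + 8297) + 69) + 12) = 17*((8873 + 69) + 12) = 17*(8942 + 12) = 17*8954 = 152218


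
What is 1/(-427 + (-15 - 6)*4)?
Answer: -1/511 ≈ -0.0019569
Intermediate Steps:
1/(-427 + (-15 - 6)*4) = 1/(-427 - 21*4) = 1/(-427 - 84) = 1/(-511) = -1/511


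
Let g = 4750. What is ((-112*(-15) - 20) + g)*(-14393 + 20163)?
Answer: 36985700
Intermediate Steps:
((-112*(-15) - 20) + g)*(-14393 + 20163) = ((-112*(-15) - 20) + 4750)*(-14393 + 20163) = ((1680 - 20) + 4750)*5770 = (1660 + 4750)*5770 = 6410*5770 = 36985700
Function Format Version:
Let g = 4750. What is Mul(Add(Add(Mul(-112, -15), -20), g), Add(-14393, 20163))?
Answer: 36985700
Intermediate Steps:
Mul(Add(Add(Mul(-112, -15), -20), g), Add(-14393, 20163)) = Mul(Add(Add(Mul(-112, -15), -20), 4750), Add(-14393, 20163)) = Mul(Add(Add(1680, -20), 4750), 5770) = Mul(Add(1660, 4750), 5770) = Mul(6410, 5770) = 36985700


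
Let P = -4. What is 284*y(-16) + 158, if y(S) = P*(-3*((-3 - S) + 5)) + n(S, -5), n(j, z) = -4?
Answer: 60366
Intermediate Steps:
y(S) = 20 - 12*S (y(S) = -(-12)*((-3 - S) + 5) - 4 = -(-12)*(2 - S) - 4 = -4*(-6 + 3*S) - 4 = (24 - 12*S) - 4 = 20 - 12*S)
284*y(-16) + 158 = 284*(20 - 12*(-16)) + 158 = 284*(20 + 192) + 158 = 284*212 + 158 = 60208 + 158 = 60366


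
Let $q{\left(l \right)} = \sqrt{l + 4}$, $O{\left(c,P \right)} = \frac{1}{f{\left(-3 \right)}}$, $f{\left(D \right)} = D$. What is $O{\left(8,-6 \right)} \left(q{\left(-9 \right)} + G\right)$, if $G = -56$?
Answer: $\frac{56}{3} - \frac{i \sqrt{5}}{3} \approx 18.667 - 0.74536 i$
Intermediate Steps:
$O{\left(c,P \right)} = - \frac{1}{3}$ ($O{\left(c,P \right)} = \frac{1}{-3} = - \frac{1}{3}$)
$q{\left(l \right)} = \sqrt{4 + l}$
$O{\left(8,-6 \right)} \left(q{\left(-9 \right)} + G\right) = - \frac{\sqrt{4 - 9} - 56}{3} = - \frac{\sqrt{-5} - 56}{3} = - \frac{i \sqrt{5} - 56}{3} = - \frac{-56 + i \sqrt{5}}{3} = \frac{56}{3} - \frac{i \sqrt{5}}{3}$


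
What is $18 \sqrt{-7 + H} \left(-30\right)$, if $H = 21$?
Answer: $- 540 \sqrt{14} \approx -2020.5$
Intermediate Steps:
$18 \sqrt{-7 + H} \left(-30\right) = 18 \sqrt{-7 + 21} \left(-30\right) = 18 \sqrt{14} \left(-30\right) = - 540 \sqrt{14}$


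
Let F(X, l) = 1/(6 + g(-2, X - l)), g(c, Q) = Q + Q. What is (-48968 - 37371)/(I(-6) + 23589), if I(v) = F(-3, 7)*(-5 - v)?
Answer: -1208746/330245 ≈ -3.6601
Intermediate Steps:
g(c, Q) = 2*Q
F(X, l) = 1/(6 - 2*l + 2*X) (F(X, l) = 1/(6 + 2*(X - l)) = 1/(6 + (-2*l + 2*X)) = 1/(6 - 2*l + 2*X))
I(v) = 5/14 + v/14 (I(v) = (1/(2*(3 - 3 - 1*7)))*(-5 - v) = (1/(2*(3 - 3 - 7)))*(-5 - v) = ((½)/(-7))*(-5 - v) = ((½)*(-⅐))*(-5 - v) = -(-5 - v)/14 = 5/14 + v/14)
(-48968 - 37371)/(I(-6) + 23589) = (-48968 - 37371)/((5/14 + (1/14)*(-6)) + 23589) = -86339/((5/14 - 3/7) + 23589) = -86339/(-1/14 + 23589) = -86339/330245/14 = -86339*14/330245 = -1208746/330245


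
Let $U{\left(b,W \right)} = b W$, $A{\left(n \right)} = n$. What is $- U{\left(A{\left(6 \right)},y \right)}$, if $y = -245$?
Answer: $1470$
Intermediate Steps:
$U{\left(b,W \right)} = W b$
$- U{\left(A{\left(6 \right)},y \right)} = - \left(-245\right) 6 = \left(-1\right) \left(-1470\right) = 1470$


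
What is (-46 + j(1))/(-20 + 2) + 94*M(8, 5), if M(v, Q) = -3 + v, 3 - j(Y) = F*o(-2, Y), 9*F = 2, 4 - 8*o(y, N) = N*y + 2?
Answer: 38264/81 ≈ 472.40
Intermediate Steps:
o(y, N) = 1/4 - N*y/8 (o(y, N) = 1/2 - (N*y + 2)/8 = 1/2 - (2 + N*y)/8 = 1/2 + (-1/4 - N*y/8) = 1/4 - N*y/8)
F = 2/9 (F = (1/9)*2 = 2/9 ≈ 0.22222)
j(Y) = 53/18 - Y/18 (j(Y) = 3 - 2*(1/4 - 1/8*Y*(-2))/9 = 3 - 2*(1/4 + Y/4)/9 = 3 - (1/18 + Y/18) = 3 + (-1/18 - Y/18) = 53/18 - Y/18)
(-46 + j(1))/(-20 + 2) + 94*M(8, 5) = (-46 + (53/18 - 1/18*1))/(-20 + 2) + 94*(-3 + 8) = (-46 + (53/18 - 1/18))/(-18) + 94*5 = (-46 + 26/9)*(-1/18) + 470 = -388/9*(-1/18) + 470 = 194/81 + 470 = 38264/81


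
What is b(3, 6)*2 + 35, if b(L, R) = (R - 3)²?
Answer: 53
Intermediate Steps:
b(L, R) = (-3 + R)²
b(3, 6)*2 + 35 = (-3 + 6)²*2 + 35 = 3²*2 + 35 = 9*2 + 35 = 18 + 35 = 53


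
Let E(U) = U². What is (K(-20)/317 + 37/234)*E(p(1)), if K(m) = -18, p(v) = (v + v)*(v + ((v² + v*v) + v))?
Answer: 240544/37089 ≈ 6.4856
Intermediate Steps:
p(v) = 2*v*(2*v + 2*v²) (p(v) = (2*v)*(v + ((v² + v²) + v)) = (2*v)*(v + (2*v² + v)) = (2*v)*(v + (v + 2*v²)) = (2*v)*(2*v + 2*v²) = 2*v*(2*v + 2*v²))
(K(-20)/317 + 37/234)*E(p(1)) = (-18/317 + 37/234)*(4*1²*(1 + 1))² = (-18*1/317 + 37*(1/234))*(4*1*2)² = (-18/317 + 37/234)*8² = (7517/74178)*64 = 240544/37089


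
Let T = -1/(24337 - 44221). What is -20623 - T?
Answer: -410067733/19884 ≈ -20623.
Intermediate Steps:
T = 1/19884 (T = -1/(-19884) = -1*(-1/19884) = 1/19884 ≈ 5.0292e-5)
-20623 - T = -20623 - 1*1/19884 = -20623 - 1/19884 = -410067733/19884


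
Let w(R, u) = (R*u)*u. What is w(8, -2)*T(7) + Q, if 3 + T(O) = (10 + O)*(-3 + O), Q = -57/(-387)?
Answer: 268339/129 ≈ 2080.1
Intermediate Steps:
w(R, u) = R*u²
Q = 19/129 (Q = -57*(-1/387) = 19/129 ≈ 0.14729)
T(O) = -3 + (-3 + O)*(10 + O) (T(O) = -3 + (10 + O)*(-3 + O) = -3 + (-3 + O)*(10 + O))
w(8, -2)*T(7) + Q = (8*(-2)²)*(-33 + 7² + 7*7) + 19/129 = (8*4)*(-33 + 49 + 49) + 19/129 = 32*65 + 19/129 = 2080 + 19/129 = 268339/129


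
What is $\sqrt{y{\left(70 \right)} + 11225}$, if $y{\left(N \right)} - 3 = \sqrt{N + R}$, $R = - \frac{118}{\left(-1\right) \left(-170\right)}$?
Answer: $\frac{\sqrt{81122300 + 85 \sqrt{500735}}}{85} \approx 106.0$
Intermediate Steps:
$R = - \frac{59}{85}$ ($R = - \frac{118}{170} = \left(-118\right) \frac{1}{170} = - \frac{59}{85} \approx -0.69412$)
$y{\left(N \right)} = 3 + \sqrt{- \frac{59}{85} + N}$ ($y{\left(N \right)} = 3 + \sqrt{N - \frac{59}{85}} = 3 + \sqrt{- \frac{59}{85} + N}$)
$\sqrt{y{\left(70 \right)} + 11225} = \sqrt{\left(3 + \frac{\sqrt{-5015 + 7225 \cdot 70}}{85}\right) + 11225} = \sqrt{\left(3 + \frac{\sqrt{-5015 + 505750}}{85}\right) + 11225} = \sqrt{\left(3 + \frac{\sqrt{500735}}{85}\right) + 11225} = \sqrt{11228 + \frac{\sqrt{500735}}{85}}$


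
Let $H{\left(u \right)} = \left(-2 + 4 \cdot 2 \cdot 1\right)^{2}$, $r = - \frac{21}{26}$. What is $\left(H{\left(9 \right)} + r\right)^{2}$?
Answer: $\frac{837225}{676} \approx 1238.5$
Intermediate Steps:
$r = - \frac{21}{26} \approx -0.80769$
$H{\left(u \right)} = 36$ ($H{\left(u \right)} = \left(-2 + 8 \cdot 1\right)^{2} = \left(-2 + 8\right)^{2} = 6^{2} = 36$)
$\left(H{\left(9 \right)} + r\right)^{2} = \left(36 - \frac{21}{26}\right)^{2} = \left(\frac{915}{26}\right)^{2} = \frac{837225}{676}$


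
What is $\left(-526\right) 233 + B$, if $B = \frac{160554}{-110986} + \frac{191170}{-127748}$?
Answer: $- \frac{434424601929659}{3544559882} \approx -1.2256 \cdot 10^{5}$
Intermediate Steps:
$B = - \frac{10431911503}{3544559882}$ ($B = 160554 \left(- \frac{1}{110986}\right) + 191170 \left(- \frac{1}{127748}\right) = - \frac{80277}{55493} - \frac{95585}{63874} = - \frac{10431911503}{3544559882} \approx -2.9431$)
$\left(-526\right) 233 + B = \left(-526\right) 233 - \frac{10431911503}{3544559882} = -122558 - \frac{10431911503}{3544559882} = - \frac{434424601929659}{3544559882}$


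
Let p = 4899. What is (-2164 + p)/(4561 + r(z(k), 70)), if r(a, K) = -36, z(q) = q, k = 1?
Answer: 547/905 ≈ 0.60442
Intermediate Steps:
(-2164 + p)/(4561 + r(z(k), 70)) = (-2164 + 4899)/(4561 - 36) = 2735/4525 = 2735*(1/4525) = 547/905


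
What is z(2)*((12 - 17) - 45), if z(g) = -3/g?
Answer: 75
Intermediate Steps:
z(2)*((12 - 17) - 45) = (-3/2)*((12 - 17) - 45) = (-3*½)*(-5 - 45) = -3/2*(-50) = 75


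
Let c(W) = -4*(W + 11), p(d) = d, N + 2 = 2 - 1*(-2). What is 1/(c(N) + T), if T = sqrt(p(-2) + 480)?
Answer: -26/1113 - sqrt(478)/2226 ≈ -0.033182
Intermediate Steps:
N = 2 (N = -2 + (2 - 1*(-2)) = -2 + (2 + 2) = -2 + 4 = 2)
c(W) = -44 - 4*W (c(W) = -4*(11 + W) = -44 - 4*W)
T = sqrt(478) (T = sqrt(-2 + 480) = sqrt(478) ≈ 21.863)
1/(c(N) + T) = 1/((-44 - 4*2) + sqrt(478)) = 1/((-44 - 8) + sqrt(478)) = 1/(-52 + sqrt(478))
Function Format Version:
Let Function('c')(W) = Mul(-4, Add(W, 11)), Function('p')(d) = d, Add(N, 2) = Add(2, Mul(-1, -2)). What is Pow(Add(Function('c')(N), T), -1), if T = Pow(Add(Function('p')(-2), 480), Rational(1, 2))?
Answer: Add(Rational(-26, 1113), Mul(Rational(-1, 2226), Pow(478, Rational(1, 2)))) ≈ -0.033182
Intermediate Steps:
N = 2 (N = Add(-2, Add(2, Mul(-1, -2))) = Add(-2, Add(2, 2)) = Add(-2, 4) = 2)
Function('c')(W) = Add(-44, Mul(-4, W)) (Function('c')(W) = Mul(-4, Add(11, W)) = Add(-44, Mul(-4, W)))
T = Pow(478, Rational(1, 2)) (T = Pow(Add(-2, 480), Rational(1, 2)) = Pow(478, Rational(1, 2)) ≈ 21.863)
Pow(Add(Function('c')(N), T), -1) = Pow(Add(Add(-44, Mul(-4, 2)), Pow(478, Rational(1, 2))), -1) = Pow(Add(Add(-44, -8), Pow(478, Rational(1, 2))), -1) = Pow(Add(-52, Pow(478, Rational(1, 2))), -1)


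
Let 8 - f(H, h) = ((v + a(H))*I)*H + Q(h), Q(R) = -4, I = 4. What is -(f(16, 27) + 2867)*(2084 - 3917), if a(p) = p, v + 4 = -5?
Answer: 4456023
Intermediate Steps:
v = -9 (v = -4 - 5 = -9)
f(H, h) = 12 - H*(-36 + 4*H) (f(H, h) = 8 - (((-9 + H)*4)*H - 4) = 8 - ((-36 + 4*H)*H - 4) = 8 - (H*(-36 + 4*H) - 4) = 8 - (-4 + H*(-36 + 4*H)) = 8 + (4 - H*(-36 + 4*H)) = 12 - H*(-36 + 4*H))
-(f(16, 27) + 2867)*(2084 - 3917) = -((12 - 4*16² + 36*16) + 2867)*(2084 - 3917) = -((12 - 4*256 + 576) + 2867)*(-1833) = -((12 - 1024 + 576) + 2867)*(-1833) = -(-436 + 2867)*(-1833) = -2431*(-1833) = -1*(-4456023) = 4456023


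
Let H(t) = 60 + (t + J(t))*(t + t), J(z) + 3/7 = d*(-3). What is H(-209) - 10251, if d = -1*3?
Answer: 515117/7 ≈ 73588.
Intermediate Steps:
d = -3
J(z) = 60/7 (J(z) = -3/7 - 3*(-3) = -3/7 + 9 = 60/7)
H(t) = 60 + 2*t*(60/7 + t) (H(t) = 60 + (t + 60/7)*(t + t) = 60 + (60/7 + t)*(2*t) = 60 + 2*t*(60/7 + t))
H(-209) - 10251 = (60 + 2*(-209)² + (120/7)*(-209)) - 10251 = (60 + 2*43681 - 25080/7) - 10251 = (60 + 87362 - 25080/7) - 10251 = 586874/7 - 10251 = 515117/7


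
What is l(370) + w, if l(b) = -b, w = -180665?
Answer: -181035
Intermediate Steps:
l(370) + w = -1*370 - 180665 = -370 - 180665 = -181035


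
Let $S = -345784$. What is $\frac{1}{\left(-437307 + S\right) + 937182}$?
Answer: $\frac{1}{154091} \approx 6.4897 \cdot 10^{-6}$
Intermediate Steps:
$\frac{1}{\left(-437307 + S\right) + 937182} = \frac{1}{\left(-437307 - 345784\right) + 937182} = \frac{1}{-783091 + 937182} = \frac{1}{154091}$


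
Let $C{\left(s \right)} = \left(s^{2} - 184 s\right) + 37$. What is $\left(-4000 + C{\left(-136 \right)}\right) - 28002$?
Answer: $11555$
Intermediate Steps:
$C{\left(s \right)} = 37 + s^{2} - 184 s$
$\left(-4000 + C{\left(-136 \right)}\right) - 28002 = \left(-4000 + \left(37 + \left(-136\right)^{2} - -25024\right)\right) - 28002 = \left(-4000 + \left(37 + 18496 + 25024\right)\right) - 28002 = \left(-4000 + 43557\right) - 28002 = 39557 - 28002 = 11555$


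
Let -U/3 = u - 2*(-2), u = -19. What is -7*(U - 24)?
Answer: -147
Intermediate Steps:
U = 45 (U = -3*(-19 - 2*(-2)) = -3*(-19 - 1*(-4)) = -3*(-19 + 4) = -3*(-15) = 45)
-7*(U - 24) = -7*(45 - 24) = -7*21 = -147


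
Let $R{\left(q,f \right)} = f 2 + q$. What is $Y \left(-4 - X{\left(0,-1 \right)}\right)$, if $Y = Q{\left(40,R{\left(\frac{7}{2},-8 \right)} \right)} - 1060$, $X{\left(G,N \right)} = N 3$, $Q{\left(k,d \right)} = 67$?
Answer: $993$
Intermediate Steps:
$R{\left(q,f \right)} = q + 2 f$ ($R{\left(q,f \right)} = 2 f + q = q + 2 f$)
$X{\left(G,N \right)} = 3 N$
$Y = -993$ ($Y = 67 - 1060 = -993$)
$Y \left(-4 - X{\left(0,-1 \right)}\right) = - 993 \left(-4 - 3 \left(-1\right)\right) = - 993 \left(-4 - -3\right) = - 993 \left(-4 + 3\right) = \left(-993\right) \left(-1\right) = 993$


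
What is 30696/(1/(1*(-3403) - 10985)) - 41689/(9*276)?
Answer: -1097068696921/2484 ≈ -4.4165e+8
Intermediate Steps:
30696/(1/(1*(-3403) - 10985)) - 41689/(9*276) = 30696/(1/(-3403 - 10985)) - 41689/2484 = 30696/(1/(-14388)) - 41689*1/2484 = 30696/(-1/14388) - 41689/2484 = 30696*(-14388) - 41689/2484 = -441654048 - 41689/2484 = -1097068696921/2484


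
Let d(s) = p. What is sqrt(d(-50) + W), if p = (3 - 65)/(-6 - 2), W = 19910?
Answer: sqrt(79671)/2 ≈ 141.13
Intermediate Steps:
p = 31/4 (p = -62/(-8) = -62*(-1/8) = 31/4 ≈ 7.7500)
d(s) = 31/4
sqrt(d(-50) + W) = sqrt(31/4 + 19910) = sqrt(79671/4) = sqrt(79671)/2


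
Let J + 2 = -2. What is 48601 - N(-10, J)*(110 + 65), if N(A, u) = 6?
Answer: 47551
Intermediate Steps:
J = -4 (J = -2 - 2 = -4)
48601 - N(-10, J)*(110 + 65) = 48601 - 6*(110 + 65) = 48601 - 6*175 = 48601 - 1*1050 = 48601 - 1050 = 47551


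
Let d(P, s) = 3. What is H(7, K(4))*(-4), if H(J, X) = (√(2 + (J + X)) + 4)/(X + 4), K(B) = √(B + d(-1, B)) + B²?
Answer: -320/393 - 80*√(25 + √7)/393 + 16*√7/393 + 4*√7*√(25 + √7)/393 ≈ -1.6353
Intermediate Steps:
K(B) = B² + √(3 + B) (K(B) = √(B + 3) + B² = √(3 + B) + B² = B² + √(3 + B))
H(J, X) = (4 + √(2 + J + X))/(4 + X) (H(J, X) = (√(2 + J + X) + 4)/(4 + X) = (4 + √(2 + J + X))/(4 + X))
H(7, K(4))*(-4) = ((4 + √(2 + 7 + (4² + √(3 + 4))))/(4 + (4² + √(3 + 4))))*(-4) = ((4 + √(2 + 7 + (16 + √7)))/(4 + (16 + √7)))*(-4) = ((4 + √(25 + √7))/(20 + √7))*(-4) = -4*(4 + √(25 + √7))/(20 + √7)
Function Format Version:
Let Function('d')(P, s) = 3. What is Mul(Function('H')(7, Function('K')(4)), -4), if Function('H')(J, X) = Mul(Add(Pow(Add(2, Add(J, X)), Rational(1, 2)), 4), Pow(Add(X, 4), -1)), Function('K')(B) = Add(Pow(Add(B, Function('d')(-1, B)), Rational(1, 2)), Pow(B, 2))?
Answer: Add(Rational(-320, 393), Mul(Rational(-80, 393), Pow(Add(25, Pow(7, Rational(1, 2))), Rational(1, 2))), Mul(Rational(16, 393), Pow(7, Rational(1, 2))), Mul(Rational(4, 393), Pow(7, Rational(1, 2)), Pow(Add(25, Pow(7, Rational(1, 2))), Rational(1, 2)))) ≈ -1.6353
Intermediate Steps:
Function('K')(B) = Add(Pow(B, 2), Pow(Add(3, B), Rational(1, 2))) (Function('K')(B) = Add(Pow(Add(B, 3), Rational(1, 2)), Pow(B, 2)) = Add(Pow(Add(3, B), Rational(1, 2)), Pow(B, 2)) = Add(Pow(B, 2), Pow(Add(3, B), Rational(1, 2))))
Function('H')(J, X) = Mul(Pow(Add(4, X), -1), Add(4, Pow(Add(2, J, X), Rational(1, 2)))) (Function('H')(J, X) = Mul(Add(Pow(Add(2, J, X), Rational(1, 2)), 4), Pow(Add(4, X), -1)) = Mul(Add(4, Pow(Add(2, J, X), Rational(1, 2))), Pow(Add(4, X), -1)) = Mul(Pow(Add(4, X), -1), Add(4, Pow(Add(2, J, X), Rational(1, 2)))))
Mul(Function('H')(7, Function('K')(4)), -4) = Mul(Mul(Pow(Add(4, Add(Pow(4, 2), Pow(Add(3, 4), Rational(1, 2)))), -1), Add(4, Pow(Add(2, 7, Add(Pow(4, 2), Pow(Add(3, 4), Rational(1, 2)))), Rational(1, 2)))), -4) = Mul(Mul(Pow(Add(4, Add(16, Pow(7, Rational(1, 2)))), -1), Add(4, Pow(Add(2, 7, Add(16, Pow(7, Rational(1, 2)))), Rational(1, 2)))), -4) = Mul(Mul(Pow(Add(20, Pow(7, Rational(1, 2))), -1), Add(4, Pow(Add(25, Pow(7, Rational(1, 2))), Rational(1, 2)))), -4) = Mul(-4, Pow(Add(20, Pow(7, Rational(1, 2))), -1), Add(4, Pow(Add(25, Pow(7, Rational(1, 2))), Rational(1, 2))))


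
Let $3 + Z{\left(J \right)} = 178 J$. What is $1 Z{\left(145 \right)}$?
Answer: $25807$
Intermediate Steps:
$Z{\left(J \right)} = -3 + 178 J$
$1 Z{\left(145 \right)} = 1 \left(-3 + 178 \cdot 145\right) = 1 \left(-3 + 25810\right) = 1 \cdot 25807 = 25807$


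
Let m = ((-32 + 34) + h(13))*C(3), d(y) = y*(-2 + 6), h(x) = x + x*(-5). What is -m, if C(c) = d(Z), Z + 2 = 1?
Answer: -200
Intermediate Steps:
Z = -1 (Z = -2 + 1 = -1)
h(x) = -4*x (h(x) = x - 5*x = -4*x)
d(y) = 4*y (d(y) = y*4 = 4*y)
C(c) = -4 (C(c) = 4*(-1) = -4)
m = 200 (m = ((-32 + 34) - 4*13)*(-4) = (2 - 52)*(-4) = -50*(-4) = 200)
-m = -1*200 = -200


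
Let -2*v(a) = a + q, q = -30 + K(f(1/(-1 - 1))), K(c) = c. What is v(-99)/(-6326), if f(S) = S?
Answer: -259/25304 ≈ -0.010236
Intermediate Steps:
q = -61/2 (q = -30 + 1/(-1 - 1) = -30 + 1/(-2) = -30 - ½ = -61/2 ≈ -30.500)
v(a) = 61/4 - a/2 (v(a) = -(a - 61/2)/2 = -(-61/2 + a)/2 = 61/4 - a/2)
v(-99)/(-6326) = (61/4 - ½*(-99))/(-6326) = (61/4 + 99/2)*(-1/6326) = (259/4)*(-1/6326) = -259/25304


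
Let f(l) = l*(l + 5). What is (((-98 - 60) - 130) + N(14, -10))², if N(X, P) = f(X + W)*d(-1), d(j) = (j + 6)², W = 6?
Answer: 149132944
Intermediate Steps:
f(l) = l*(5 + l)
d(j) = (6 + j)²
N(X, P) = 25*(6 + X)*(11 + X) (N(X, P) = ((X + 6)*(5 + (X + 6)))*(6 - 1)² = ((6 + X)*(5 + (6 + X)))*5² = ((6 + X)*(11 + X))*25 = 25*(6 + X)*(11 + X))
(((-98 - 60) - 130) + N(14, -10))² = (((-98 - 60) - 130) + 25*(6 + 14)*(11 + 14))² = ((-158 - 130) + 25*20*25)² = (-288 + 12500)² = 12212² = 149132944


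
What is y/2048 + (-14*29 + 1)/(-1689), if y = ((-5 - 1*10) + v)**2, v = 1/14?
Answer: 78782483/225992704 ≈ 0.34861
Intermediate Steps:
v = 1/14 ≈ 0.071429
y = 43681/196 (y = ((-5 - 1*10) + 1/14)**2 = ((-5 - 10) + 1/14)**2 = (-15 + 1/14)**2 = (-209/14)**2 = 43681/196 ≈ 222.86)
y/2048 + (-14*29 + 1)/(-1689) = (43681/196)/2048 + (-14*29 + 1)/(-1689) = (43681/196)*(1/2048) + (-406 + 1)*(-1/1689) = 43681/401408 - 405*(-1/1689) = 43681/401408 + 135/563 = 78782483/225992704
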